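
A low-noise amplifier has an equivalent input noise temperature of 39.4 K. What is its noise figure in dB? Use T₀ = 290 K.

0.553 dB

F = 1 + T_e/T₀ = 1 + 39.4/290 = 1.13586
NF = 10 log₁₀(1.13586) = 0.553 dB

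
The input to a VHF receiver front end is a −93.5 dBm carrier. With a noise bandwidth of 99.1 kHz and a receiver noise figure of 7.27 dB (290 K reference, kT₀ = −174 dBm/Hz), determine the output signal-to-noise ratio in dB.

23.3 dB

Noise floor: N = −174 + 10 log₁₀(B) + NF
10 log₁₀(9.91×10⁴) = 49.96 dB
N = −174 + 49.96 + 7.27 = −116.77 dBm
SNR = P_sig − N = −93.5 − (−116.77) = 23.27 dB → 23.3 dB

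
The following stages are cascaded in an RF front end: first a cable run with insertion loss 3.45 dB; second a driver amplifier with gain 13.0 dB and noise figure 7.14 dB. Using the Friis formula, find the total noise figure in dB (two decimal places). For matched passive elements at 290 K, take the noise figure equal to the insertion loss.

Convert to linear (a loss of L dB is a gain of −L dB): F_i = 10^(NF_i/10), G_i = 10^(G_i,dB/10)
  Stage 1: F_1 = 10^(3.45/10) = 2.213, G_1 = 10^(−3.45/10) = 0.4519
  Stage 2: F_2 = 10^(7.14/10) = 5.176, G_2 = 10^(13.0/10) = 19.95
Friis cascade:
  F = 2.213 + (5.176 − 1)/0.4519 = 11.46
NF = 10 log₁₀(11.46) = 10.59 dB

10.59 dB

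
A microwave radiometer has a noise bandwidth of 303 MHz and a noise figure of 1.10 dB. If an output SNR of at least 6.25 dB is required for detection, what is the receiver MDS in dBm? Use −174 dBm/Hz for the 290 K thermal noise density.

−81.8 dBm

Sensitivity = −174 + 10 log₁₀(B) + NF + SNR_min
= −174 + 84.81 + 1.10 + 6.25
= −81.84 dBm → −81.8 dBm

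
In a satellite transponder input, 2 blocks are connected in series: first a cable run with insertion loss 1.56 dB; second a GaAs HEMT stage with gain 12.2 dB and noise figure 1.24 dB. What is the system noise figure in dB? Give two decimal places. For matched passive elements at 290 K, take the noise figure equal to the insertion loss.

Convert to linear (a loss of L dB is a gain of −L dB): F_i = 10^(NF_i/10), G_i = 10^(G_i,dB/10)
  Stage 1: F_1 = 10^(1.56/10) = 1.432, G_1 = 10^(−1.56/10) = 0.6982
  Stage 2: F_2 = 10^(1.24/10) = 1.330, G_2 = 10^(12.2/10) = 16.60
Friis cascade:
  F = 1.432 + (1.330 − 1)/0.6982 = 1.905
NF = 10 log₁₀(1.905) = 2.80 dB

2.80 dB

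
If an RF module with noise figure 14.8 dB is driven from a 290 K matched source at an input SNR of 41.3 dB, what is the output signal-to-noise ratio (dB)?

By definition F = SNR_in/SNR_out, so in dB: SNR_out = SNR_in − NF
SNR_out = 41.3 − 14.8 = 26.5 dB

26.5 dB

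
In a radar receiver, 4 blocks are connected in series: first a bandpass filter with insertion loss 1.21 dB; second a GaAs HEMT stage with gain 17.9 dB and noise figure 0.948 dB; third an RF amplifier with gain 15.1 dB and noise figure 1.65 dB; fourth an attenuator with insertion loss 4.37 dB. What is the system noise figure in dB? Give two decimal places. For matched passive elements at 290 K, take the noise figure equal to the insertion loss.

2.19 dB

Convert to linear (a loss of L dB is a gain of −L dB): F_i = 10^(NF_i/10), G_i = 10^(G_i,dB/10)
  Stage 1: F_1 = 10^(1.21/10) = 1.321, G_1 = 10^(−1.21/10) = 0.7568
  Stage 2: F_2 = 10^(0.948/10) = 1.244, G_2 = 10^(17.9/10) = 61.66
  Stage 3: F_3 = 10^(1.65/10) = 1.462, G_3 = 10^(15.1/10) = 32.36
  Stage 4: F_4 = 10^(4.37/10) = 2.735, G_4 = 10^(−4.37/10) = 0.3656
Friis cascade:
  F = 1.321 + (1.244 − 1)/0.7568 + (1.462 − 1)/46.67 + (2.735 − 1)/1510 = 1.655
NF = 10 log₁₀(1.655) = 2.19 dB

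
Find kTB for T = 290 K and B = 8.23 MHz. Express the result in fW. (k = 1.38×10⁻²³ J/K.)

32.9 fW

P_n = kTB = 1.38×10⁻²³ × 290 × 8.23×10⁶ = 3.29×10⁻¹⁴ W = 32.9 fW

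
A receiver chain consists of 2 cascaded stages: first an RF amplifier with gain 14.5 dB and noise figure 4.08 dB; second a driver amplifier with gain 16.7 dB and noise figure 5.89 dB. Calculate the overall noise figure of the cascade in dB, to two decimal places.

Convert to linear (a loss of L dB is a gain of −L dB): F_i = 10^(NF_i/10), G_i = 10^(G_i,dB/10)
  Stage 1: F_1 = 10^(4.08/10) = 2.559, G_1 = 10^(14.5/10) = 28.18
  Stage 2: F_2 = 10^(5.89/10) = 3.882, G_2 = 10^(16.7/10) = 46.77
Friis cascade:
  F = 2.559 + (3.882 − 1)/28.18 = 2.661
NF = 10 log₁₀(2.661) = 4.25 dB

4.25 dB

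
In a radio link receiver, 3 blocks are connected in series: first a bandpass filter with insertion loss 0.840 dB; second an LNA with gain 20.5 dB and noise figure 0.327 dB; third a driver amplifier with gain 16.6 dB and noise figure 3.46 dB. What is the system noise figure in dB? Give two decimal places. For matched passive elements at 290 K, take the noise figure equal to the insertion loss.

1.21 dB

Convert to linear (a loss of L dB is a gain of −L dB): F_i = 10^(NF_i/10), G_i = 10^(G_i,dB/10)
  Stage 1: F_1 = 10^(0.840/10) = 1.213, G_1 = 10^(−0.840/10) = 0.8241
  Stage 2: F_2 = 10^(0.327/10) = 1.078, G_2 = 10^(20.5/10) = 112.2
  Stage 3: F_3 = 10^(3.46/10) = 2.218, G_3 = 10^(16.6/10) = 45.71
Friis cascade:
  F = 1.213 + (1.078 − 1)/0.8241 + (2.218 − 1)/92.47 = 1.321
NF = 10 log₁₀(1.321) = 1.21 dB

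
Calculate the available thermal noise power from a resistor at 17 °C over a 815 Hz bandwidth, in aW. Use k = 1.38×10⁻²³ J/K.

3.26 aW

T = 17 °C + 273.15 = 290.15 K
P_n = kTB = 1.38×10⁻²³ × 290.15 × 8.15×10² = 3.26×10⁻¹⁸ W = 3.26 aW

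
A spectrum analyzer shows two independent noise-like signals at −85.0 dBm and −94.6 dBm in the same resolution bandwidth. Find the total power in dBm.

−84.5 dBm

Convert to linear, add, convert back:
P₁ = 3.16×10⁻¹² W, P₂ = 3.47×10⁻¹³ W
P_tot = 3.51×10⁻¹² W → 10 log₁₀(P_tot / 10⁻³) = −84.5 dBm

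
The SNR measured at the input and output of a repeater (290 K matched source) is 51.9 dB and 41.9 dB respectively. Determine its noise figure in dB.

NF (dB) = SNR_in(dB) − SNR_out(dB) when the source is at T₀
NF = 51.9 − 41.9 = 10.0 dB

10.0 dB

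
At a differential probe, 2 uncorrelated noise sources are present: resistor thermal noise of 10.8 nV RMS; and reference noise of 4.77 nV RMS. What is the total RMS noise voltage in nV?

11.8 nV

Uncorrelated sources add in power (mean-square): V_tot = √(ΣV_i²)
V_tot = √[(1.08×10⁻⁸)² + (4.77×10⁻⁹)²] = 1.18×10⁻⁸ V = 11.8 nV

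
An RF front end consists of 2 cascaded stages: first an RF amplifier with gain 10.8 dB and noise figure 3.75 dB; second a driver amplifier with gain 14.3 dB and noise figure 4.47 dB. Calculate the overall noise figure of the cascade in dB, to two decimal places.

4.02 dB

Convert to linear (a loss of L dB is a gain of −L dB): F_i = 10^(NF_i/10), G_i = 10^(G_i,dB/10)
  Stage 1: F_1 = 10^(3.75/10) = 2.371, G_1 = 10^(10.8/10) = 12.02
  Stage 2: F_2 = 10^(4.47/10) = 2.799, G_2 = 10^(14.3/10) = 26.92
Friis cascade:
  F = 2.371 + (2.799 − 1)/12.02 = 2.521
NF = 10 log₁₀(2.521) = 4.02 dB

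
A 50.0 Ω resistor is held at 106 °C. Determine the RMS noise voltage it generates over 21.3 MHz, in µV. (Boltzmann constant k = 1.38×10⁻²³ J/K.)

T = 106 °C + 273.15 = 379.15 K
V_n = √(4kTRB)
4kTRB = 4 × 1.38×10⁻²³ × 379.15 × 5.00×10¹ × 2.13×10⁷ = 2.23×10⁻¹¹ V²
V_n = √(2.23×10⁻¹¹) = 4.72×10⁻⁶ V = 4.72 µV

4.72 µV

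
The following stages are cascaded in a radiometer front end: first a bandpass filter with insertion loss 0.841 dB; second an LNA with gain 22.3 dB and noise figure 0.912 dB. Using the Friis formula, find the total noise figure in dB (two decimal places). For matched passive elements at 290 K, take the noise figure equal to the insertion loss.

1.75 dB

Convert to linear (a loss of L dB is a gain of −L dB): F_i = 10^(NF_i/10), G_i = 10^(G_i,dB/10)
  Stage 1: F_1 = 10^(0.841/10) = 1.214, G_1 = 10^(−0.841/10) = 0.8239
  Stage 2: F_2 = 10^(0.912/10) = 1.234, G_2 = 10^(22.3/10) = 169.8
Friis cascade:
  F = 1.214 + (1.234 − 1)/0.8239 = 1.497
NF = 10 log₁₀(1.497) = 1.75 dB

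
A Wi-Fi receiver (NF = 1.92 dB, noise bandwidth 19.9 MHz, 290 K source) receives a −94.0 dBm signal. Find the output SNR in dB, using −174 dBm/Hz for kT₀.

5.1 dB

Noise floor: N = −174 + 10 log₁₀(B) + NF
10 log₁₀(1.99×10⁷) = 72.99 dB
N = −174 + 72.99 + 1.92 = −99.09 dBm
SNR = P_sig − N = −94.0 − (−99.09) = 5.09 dB → 5.1 dB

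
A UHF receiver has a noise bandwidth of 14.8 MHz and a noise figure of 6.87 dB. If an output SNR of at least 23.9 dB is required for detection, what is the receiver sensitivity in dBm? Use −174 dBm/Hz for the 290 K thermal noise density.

−71.5 dBm

Sensitivity = −174 + 10 log₁₀(B) + NF + SNR_min
= −174 + 71.7 + 6.87 + 23.9
= −71.53 dBm → −71.5 dBm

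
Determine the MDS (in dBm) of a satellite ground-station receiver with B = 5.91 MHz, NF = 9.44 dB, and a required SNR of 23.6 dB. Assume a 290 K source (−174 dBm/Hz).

Sensitivity = −174 + 10 log₁₀(B) + NF + SNR_min
= −174 + 67.72 + 9.44 + 23.6
= −73.24 dBm → −73.2 dBm

−73.2 dBm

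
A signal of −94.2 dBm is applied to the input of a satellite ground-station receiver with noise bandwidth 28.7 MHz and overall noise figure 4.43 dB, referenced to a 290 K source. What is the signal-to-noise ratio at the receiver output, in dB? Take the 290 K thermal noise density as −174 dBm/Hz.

Noise floor: N = −174 + 10 log₁₀(B) + NF
10 log₁₀(2.87×10⁷) = 74.58 dB
N = −174 + 74.58 + 4.43 = −94.99 dBm
SNR = P_sig − N = −94.2 − (−94.99) = 0.79 dB → 0.8 dB

0.8 dB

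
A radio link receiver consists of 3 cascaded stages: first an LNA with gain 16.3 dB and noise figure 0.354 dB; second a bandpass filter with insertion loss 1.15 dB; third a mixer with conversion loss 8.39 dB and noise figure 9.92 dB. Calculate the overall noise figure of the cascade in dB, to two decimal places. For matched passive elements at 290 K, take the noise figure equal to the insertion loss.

Convert to linear (a loss of L dB is a gain of −L dB): F_i = 10^(NF_i/10), G_i = 10^(G_i,dB/10)
  Stage 1: F_1 = 10^(0.354/10) = 1.085, G_1 = 10^(16.3/10) = 42.66
  Stage 2: F_2 = 10^(1.15/10) = 1.303, G_2 = 10^(−1.15/10) = 0.7674
  Stage 3: F_3 = 10^(9.92/10) = 9.817, G_3 = 10^(−8.39/10) = 0.1449
Friis cascade:
  F = 1.085 + (1.303 − 1)/42.66 + (9.817 − 1)/32.73 = 1.361
NF = 10 log₁₀(1.361) = 1.34 dB

1.34 dB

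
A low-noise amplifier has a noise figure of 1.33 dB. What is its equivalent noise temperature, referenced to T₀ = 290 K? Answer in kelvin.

F = 10^(1.33/10) = 1.35831
T_e = (F − 1)·T₀ = (1.35831 − 1) × 290 = 104 K

104 K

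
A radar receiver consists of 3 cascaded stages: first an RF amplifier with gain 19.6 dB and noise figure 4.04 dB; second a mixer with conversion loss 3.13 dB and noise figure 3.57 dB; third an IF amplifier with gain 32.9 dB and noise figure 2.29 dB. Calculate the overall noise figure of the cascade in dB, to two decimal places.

4.09 dB

Convert to linear (a loss of L dB is a gain of −L dB): F_i = 10^(NF_i/10), G_i = 10^(G_i,dB/10)
  Stage 1: F_1 = 10^(4.04/10) = 2.535, G_1 = 10^(19.6/10) = 91.20
  Stage 2: F_2 = 10^(3.57/10) = 2.275, G_2 = 10^(−3.13/10) = 0.4864
  Stage 3: F_3 = 10^(2.29/10) = 1.694, G_3 = 10^(32.9/10) = 1950
Friis cascade:
  F = 2.535 + (2.275 − 1)/91.20 + (1.694 − 1)/44.36 = 2.565
NF = 10 log₁₀(2.565) = 4.09 dB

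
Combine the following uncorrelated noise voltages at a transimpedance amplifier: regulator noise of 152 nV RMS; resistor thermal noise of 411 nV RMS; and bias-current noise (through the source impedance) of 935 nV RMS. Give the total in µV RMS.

1.03 µV

Uncorrelated sources add in power (mean-square): V_tot = √(ΣV_i²)
V_tot = √[(1.52×10⁻⁷)² + (4.11×10⁻⁷)² + (9.35×10⁻⁷)²] = 1.03×10⁻⁶ V = 1.03 µV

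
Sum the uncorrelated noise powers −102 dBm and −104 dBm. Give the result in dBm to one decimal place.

Convert to linear, add, convert back:
P₁ = 6.31×10⁻¹⁴ W, P₂ = 3.98×10⁻¹⁴ W
P_tot = 1.03×10⁻¹³ W → 10 log₁₀(P_tot / 10⁻³) = −99.9 dBm

−99.9 dBm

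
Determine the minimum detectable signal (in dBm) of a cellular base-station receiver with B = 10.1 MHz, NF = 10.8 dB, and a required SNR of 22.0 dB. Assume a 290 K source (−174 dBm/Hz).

Sensitivity = −174 + 10 log₁₀(B) + NF + SNR_min
= −174 + 70.04 + 10.8 + 22.0
= −71.16 dBm → −71.2 dBm

−71.2 dBm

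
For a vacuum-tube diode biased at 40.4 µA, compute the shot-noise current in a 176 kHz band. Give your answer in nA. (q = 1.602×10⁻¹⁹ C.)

1.51 nA

I_n = √(2qI·B)
2qI·B = 2 × 1.602×10⁻¹⁹ × 4.04×10⁻⁵ × 1.76×10⁵ = 2.28×10⁻¹⁸ A²
I_n = √(2.28×10⁻¹⁸) = 1.51×10⁻⁹ A = 1.51 nA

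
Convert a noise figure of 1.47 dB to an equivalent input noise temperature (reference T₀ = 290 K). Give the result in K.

117 K

F = 10^(1.47/10) = 1.40281
T_e = (F − 1)·T₀ = (1.40281 − 1) × 290 = 117 K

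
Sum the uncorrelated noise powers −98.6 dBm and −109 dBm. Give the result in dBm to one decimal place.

Convert to linear, add, convert back:
P₁ = 1.38×10⁻¹³ W, P₂ = 1.26×10⁻¹⁴ W
P_tot = 1.51×10⁻¹³ W → 10 log₁₀(P_tot / 10⁻³) = −98.2 dBm

−98.2 dBm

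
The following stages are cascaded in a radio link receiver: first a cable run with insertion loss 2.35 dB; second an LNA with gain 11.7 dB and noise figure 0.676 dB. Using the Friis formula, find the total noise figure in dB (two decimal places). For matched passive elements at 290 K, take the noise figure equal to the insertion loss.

Convert to linear (a loss of L dB is a gain of −L dB): F_i = 10^(NF_i/10), G_i = 10^(G_i,dB/10)
  Stage 1: F_1 = 10^(2.35/10) = 1.718, G_1 = 10^(−2.35/10) = 0.5821
  Stage 2: F_2 = 10^(0.676/10) = 1.168, G_2 = 10^(11.7/10) = 14.79
Friis cascade:
  F = 1.718 + (1.168 − 1)/0.5821 = 2.007
NF = 10 log₁₀(2.007) = 3.03 dB

3.03 dB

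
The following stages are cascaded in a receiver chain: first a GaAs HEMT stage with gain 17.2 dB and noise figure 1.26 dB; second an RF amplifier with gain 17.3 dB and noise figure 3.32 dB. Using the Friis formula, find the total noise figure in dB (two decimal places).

Convert to linear (a loss of L dB is a gain of −L dB): F_i = 10^(NF_i/10), G_i = 10^(G_i,dB/10)
  Stage 1: F_1 = 10^(1.26/10) = 1.337, G_1 = 10^(17.2/10) = 52.48
  Stage 2: F_2 = 10^(3.32/10) = 2.148, G_2 = 10^(17.3/10) = 53.70
Friis cascade:
  F = 1.337 + (2.148 − 1)/52.48 = 1.358
NF = 10 log₁₀(1.358) = 1.33 dB

1.33 dB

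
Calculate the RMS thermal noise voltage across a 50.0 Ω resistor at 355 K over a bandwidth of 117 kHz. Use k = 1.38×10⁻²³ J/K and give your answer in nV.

V_n = √(4kTRB)
4kTRB = 4 × 1.38×10⁻²³ × 355 × 5.00×10¹ × 1.17×10⁵ = 1.15×10⁻¹³ V²
V_n = √(1.15×10⁻¹³) = 3.39×10⁻⁷ V = 339 nV

339 nV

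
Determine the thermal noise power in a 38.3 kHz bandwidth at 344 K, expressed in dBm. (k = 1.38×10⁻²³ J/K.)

−127.4 dBm

P_n = kTB = 1.38×10⁻²³ × 344 × 3.83×10⁴ = 1.82×10⁻¹⁶ W
In dBm: 10 log₁₀(1.82×10⁻¹⁶ / 10⁻³) = −127.4 dBm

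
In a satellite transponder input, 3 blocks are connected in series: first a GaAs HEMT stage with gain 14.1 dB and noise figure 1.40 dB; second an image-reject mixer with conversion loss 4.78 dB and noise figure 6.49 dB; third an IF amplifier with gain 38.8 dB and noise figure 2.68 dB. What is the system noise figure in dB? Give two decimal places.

2.08 dB

Convert to linear (a loss of L dB is a gain of −L dB): F_i = 10^(NF_i/10), G_i = 10^(G_i,dB/10)
  Stage 1: F_1 = 10^(1.40/10) = 1.380, G_1 = 10^(14.1/10) = 25.70
  Stage 2: F_2 = 10^(6.49/10) = 4.457, G_2 = 10^(−4.78/10) = 0.3327
  Stage 3: F_3 = 10^(2.68/10) = 1.854, G_3 = 10^(38.8/10) = 7586
Friis cascade:
  F = 1.380 + (4.457 − 1)/25.70 + (1.854 − 1)/8.551 = 1.615
NF = 10 log₁₀(1.615) = 2.08 dB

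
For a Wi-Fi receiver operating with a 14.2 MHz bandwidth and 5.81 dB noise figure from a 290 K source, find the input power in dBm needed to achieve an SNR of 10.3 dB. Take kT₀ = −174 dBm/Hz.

−86.4 dBm

Sensitivity = −174 + 10 log₁₀(B) + NF + SNR_min
= −174 + 71.52 + 5.81 + 10.3
= −86.37 dBm → −86.4 dBm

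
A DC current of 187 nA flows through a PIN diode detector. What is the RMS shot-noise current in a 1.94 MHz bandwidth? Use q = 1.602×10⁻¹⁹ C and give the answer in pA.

341 pA

I_n = √(2qI·B)
2qI·B = 2 × 1.602×10⁻¹⁹ × 1.87×10⁻⁷ × 1.94×10⁶ = 1.16×10⁻¹⁹ A²
I_n = √(1.16×10⁻¹⁹) = 3.41×10⁻¹⁰ A = 341 pA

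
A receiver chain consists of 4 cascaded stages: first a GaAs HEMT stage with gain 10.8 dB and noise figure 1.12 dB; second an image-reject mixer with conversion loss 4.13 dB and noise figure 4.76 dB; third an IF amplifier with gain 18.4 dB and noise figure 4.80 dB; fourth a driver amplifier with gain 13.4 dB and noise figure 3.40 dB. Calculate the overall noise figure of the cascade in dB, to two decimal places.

2.78 dB

Convert to linear (a loss of L dB is a gain of −L dB): F_i = 10^(NF_i/10), G_i = 10^(G_i,dB/10)
  Stage 1: F_1 = 10^(1.12/10) = 1.294, G_1 = 10^(10.8/10) = 12.02
  Stage 2: F_2 = 10^(4.76/10) = 2.992, G_2 = 10^(−4.13/10) = 0.3864
  Stage 3: F_3 = 10^(4.80/10) = 3.020, G_3 = 10^(18.4/10) = 69.18
  Stage 4: F_4 = 10^(3.40/10) = 2.188, G_4 = 10^(13.4/10) = 21.88
Friis cascade:
  F = 1.294 + (2.992 − 1)/12.02 + (3.020 − 1)/4.645 + (2.188 − 1)/321.4 = 1.898
NF = 10 log₁₀(1.898) = 2.78 dB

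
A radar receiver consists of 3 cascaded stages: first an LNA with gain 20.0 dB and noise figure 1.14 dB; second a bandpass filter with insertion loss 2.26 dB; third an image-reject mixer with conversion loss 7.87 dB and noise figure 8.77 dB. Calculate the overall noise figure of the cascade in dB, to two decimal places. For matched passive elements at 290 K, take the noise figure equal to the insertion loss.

1.51 dB

Convert to linear (a loss of L dB is a gain of −L dB): F_i = 10^(NF_i/10), G_i = 10^(G_i,dB/10)
  Stage 1: F_1 = 10^(1.14/10) = 1.300, G_1 = 10^(20.0/10) = 100.0
  Stage 2: F_2 = 10^(2.26/10) = 1.683, G_2 = 10^(−2.26/10) = 0.5943
  Stage 3: F_3 = 10^(8.77/10) = 7.534, G_3 = 10^(−7.87/10) = 0.1633
Friis cascade:
  F = 1.300 + (1.683 − 1)/100.0 + (7.534 − 1)/59.43 = 1.417
NF = 10 log₁₀(1.417) = 1.51 dB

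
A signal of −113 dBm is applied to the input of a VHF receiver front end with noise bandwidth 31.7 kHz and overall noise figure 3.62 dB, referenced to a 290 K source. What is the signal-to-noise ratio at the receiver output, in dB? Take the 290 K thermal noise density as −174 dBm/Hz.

12.4 dB

Noise floor: N = −174 + 10 log₁₀(B) + NF
10 log₁₀(3.17×10⁴) = 45.01 dB
N = −174 + 45.01 + 3.62 = −125.37 dBm
SNR = P_sig − N = −113 − (−125.37) = 12.37 dB → 12.4 dB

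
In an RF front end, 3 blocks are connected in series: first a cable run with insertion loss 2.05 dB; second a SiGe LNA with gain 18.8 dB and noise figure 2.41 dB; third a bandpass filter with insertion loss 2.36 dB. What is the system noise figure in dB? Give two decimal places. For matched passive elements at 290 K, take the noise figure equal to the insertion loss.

Convert to linear (a loss of L dB is a gain of −L dB): F_i = 10^(NF_i/10), G_i = 10^(G_i,dB/10)
  Stage 1: F_1 = 10^(2.05/10) = 1.603, G_1 = 10^(−2.05/10) = 0.6237
  Stage 2: F_2 = 10^(2.41/10) = 1.742, G_2 = 10^(18.8/10) = 75.86
  Stage 3: F_3 = 10^(2.36/10) = 1.722, G_3 = 10^(−2.36/10) = 0.5808
Friis cascade:
  F = 1.603 + (1.742 − 1)/0.6237 + (1.722 − 1)/47.32 = 2.808
NF = 10 log₁₀(2.808) = 4.48 dB

4.48 dB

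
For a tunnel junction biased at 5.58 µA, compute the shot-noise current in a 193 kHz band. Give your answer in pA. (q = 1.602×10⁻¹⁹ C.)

I_n = √(2qI·B)
2qI·B = 2 × 1.602×10⁻¹⁹ × 5.58×10⁻⁶ × 1.93×10⁵ = 3.45×10⁻¹⁹ A²
I_n = √(3.45×10⁻¹⁹) = 5.87×10⁻¹⁰ A = 587 pA

587 pA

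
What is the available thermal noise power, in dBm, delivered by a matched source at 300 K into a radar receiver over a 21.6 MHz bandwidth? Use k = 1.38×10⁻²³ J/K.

−100.5 dBm

P_n = kTB = 1.38×10⁻²³ × 300 × 2.16×10⁷ = 8.94×10⁻¹⁴ W
In dBm: 10 log₁₀(8.94×10⁻¹⁴ / 10⁻³) = −100.5 dBm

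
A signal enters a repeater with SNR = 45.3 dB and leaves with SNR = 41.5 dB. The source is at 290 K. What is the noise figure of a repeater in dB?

3.8 dB

NF (dB) = SNR_in(dB) − SNR_out(dB) when the source is at T₀
NF = 45.3 − 41.5 = 3.8 dB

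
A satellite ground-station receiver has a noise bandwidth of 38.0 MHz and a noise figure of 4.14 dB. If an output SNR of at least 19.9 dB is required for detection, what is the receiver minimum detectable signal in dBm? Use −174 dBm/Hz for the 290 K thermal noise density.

−74.2 dBm

Sensitivity = −174 + 10 log₁₀(B) + NF + SNR_min
= −174 + 75.8 + 4.14 + 19.9
= −74.16 dBm → −74.2 dBm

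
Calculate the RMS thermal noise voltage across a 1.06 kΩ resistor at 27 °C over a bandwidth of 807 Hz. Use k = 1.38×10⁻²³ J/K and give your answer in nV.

T = 27 °C + 273.15 = 300.15 K
V_n = √(4kTRB)
4kTRB = 4 × 1.38×10⁻²³ × 300.15 × 1.06×10³ × 8.07×10² = 1.42×10⁻¹⁴ V²
V_n = √(1.42×10⁻¹⁴) = 1.19×10⁻⁷ V = 119 nV

119 nV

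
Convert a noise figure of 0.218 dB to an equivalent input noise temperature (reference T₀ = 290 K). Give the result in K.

F = 10^(0.218/10) = 1.05148
T_e = (F − 1)·T₀ = (1.05148 − 1) × 290 = 14.9 K

14.9 K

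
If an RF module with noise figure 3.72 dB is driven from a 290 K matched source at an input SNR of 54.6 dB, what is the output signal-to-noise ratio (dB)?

By definition F = SNR_in/SNR_out, so in dB: SNR_out = SNR_in − NF
SNR_out = 54.6 − 3.72 = 50.88 dB

50.88 dB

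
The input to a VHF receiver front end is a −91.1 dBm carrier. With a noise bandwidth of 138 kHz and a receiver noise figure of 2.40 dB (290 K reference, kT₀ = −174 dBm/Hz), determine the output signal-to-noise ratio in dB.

Noise floor: N = −174 + 10 log₁₀(B) + NF
10 log₁₀(1.38×10⁵) = 51.4 dB
N = −174 + 51.4 + 2.40 = −120.20 dBm
SNR = P_sig − N = −91.1 − (−120.20) = 29.10 dB → 29.1 dB

29.1 dB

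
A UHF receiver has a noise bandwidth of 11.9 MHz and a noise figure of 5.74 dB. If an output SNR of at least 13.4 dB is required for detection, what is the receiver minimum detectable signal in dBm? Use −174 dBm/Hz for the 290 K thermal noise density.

−84.1 dBm

Sensitivity = −174 + 10 log₁₀(B) + NF + SNR_min
= −174 + 70.76 + 5.74 + 13.4
= −84.10 dBm → −84.1 dBm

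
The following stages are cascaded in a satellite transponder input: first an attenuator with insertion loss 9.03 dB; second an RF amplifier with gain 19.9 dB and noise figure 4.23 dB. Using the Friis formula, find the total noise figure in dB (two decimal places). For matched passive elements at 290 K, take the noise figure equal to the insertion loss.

13.26 dB

Convert to linear (a loss of L dB is a gain of −L dB): F_i = 10^(NF_i/10), G_i = 10^(G_i,dB/10)
  Stage 1: F_1 = 10^(9.03/10) = 7.998, G_1 = 10^(−9.03/10) = 0.1250
  Stage 2: F_2 = 10^(4.23/10) = 2.649, G_2 = 10^(19.9/10) = 97.72
Friis cascade:
  F = 7.998 + (2.649 − 1)/0.1250 = 21.18
NF = 10 log₁₀(21.18) = 13.26 dB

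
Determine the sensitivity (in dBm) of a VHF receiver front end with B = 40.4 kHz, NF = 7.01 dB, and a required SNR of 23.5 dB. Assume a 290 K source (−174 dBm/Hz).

Sensitivity = −174 + 10 log₁₀(B) + NF + SNR_min
= −174 + 46.06 + 7.01 + 23.5
= −97.43 dBm → −97.4 dBm

−97.4 dBm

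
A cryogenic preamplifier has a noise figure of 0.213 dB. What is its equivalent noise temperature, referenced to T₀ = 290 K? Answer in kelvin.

F = 10^(0.213/10) = 1.05027
T_e = (F − 1)·T₀ = (1.05027 − 1) × 290 = 14.6 K

14.6 K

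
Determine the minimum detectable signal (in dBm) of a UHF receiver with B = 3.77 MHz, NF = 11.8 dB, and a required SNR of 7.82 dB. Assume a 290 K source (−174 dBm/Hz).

−88.6 dBm

Sensitivity = −174 + 10 log₁₀(B) + NF + SNR_min
= −174 + 65.76 + 11.8 + 7.82
= −88.62 dBm → −88.6 dBm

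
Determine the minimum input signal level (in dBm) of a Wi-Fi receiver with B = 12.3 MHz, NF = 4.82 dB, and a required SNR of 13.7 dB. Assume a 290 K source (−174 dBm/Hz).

Sensitivity = −174 + 10 log₁₀(B) + NF + SNR_min
= −174 + 70.9 + 4.82 + 13.7
= −84.58 dBm → −84.6 dBm

−84.6 dBm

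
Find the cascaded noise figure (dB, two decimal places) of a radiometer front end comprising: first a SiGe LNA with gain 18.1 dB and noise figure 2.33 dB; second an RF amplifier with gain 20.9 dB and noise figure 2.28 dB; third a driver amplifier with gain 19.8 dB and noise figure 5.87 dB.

Convert to linear (a loss of L dB is a gain of −L dB): F_i = 10^(NF_i/10), G_i = 10^(G_i,dB/10)
  Stage 1: F_1 = 10^(2.33/10) = 1.710, G_1 = 10^(18.1/10) = 64.57
  Stage 2: F_2 = 10^(2.28/10) = 1.690, G_2 = 10^(20.9/10) = 123.0
  Stage 3: F_3 = 10^(5.87/10) = 3.864, G_3 = 10^(19.8/10) = 95.50
Friis cascade:
  F = 1.710 + (1.690 − 1)/64.57 + (3.864 − 1)/7943 = 1.721
NF = 10 log₁₀(1.721) = 2.36 dB

2.36 dB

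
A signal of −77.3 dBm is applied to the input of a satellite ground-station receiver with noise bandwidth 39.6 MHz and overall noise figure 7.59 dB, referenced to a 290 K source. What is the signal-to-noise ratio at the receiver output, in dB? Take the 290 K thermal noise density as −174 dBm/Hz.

13.1 dB

Noise floor: N = −174 + 10 log₁₀(B) + NF
10 log₁₀(3.96×10⁷) = 75.98 dB
N = −174 + 75.98 + 7.59 = −90.43 dBm
SNR = P_sig − N = −77.3 − (−90.43) = 13.13 dB → 13.1 dB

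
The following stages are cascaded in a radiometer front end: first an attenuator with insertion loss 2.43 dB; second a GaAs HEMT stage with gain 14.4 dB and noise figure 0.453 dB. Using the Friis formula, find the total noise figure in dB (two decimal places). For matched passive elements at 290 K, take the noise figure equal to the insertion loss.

Convert to linear (a loss of L dB is a gain of −L dB): F_i = 10^(NF_i/10), G_i = 10^(G_i,dB/10)
  Stage 1: F_1 = 10^(2.43/10) = 1.750, G_1 = 10^(−2.43/10) = 0.5715
  Stage 2: F_2 = 10^(0.453/10) = 1.110, G_2 = 10^(14.4/10) = 27.54
Friis cascade:
  F = 1.750 + (1.110 − 1)/0.5715 = 1.942
NF = 10 log₁₀(1.942) = 2.88 dB

2.88 dB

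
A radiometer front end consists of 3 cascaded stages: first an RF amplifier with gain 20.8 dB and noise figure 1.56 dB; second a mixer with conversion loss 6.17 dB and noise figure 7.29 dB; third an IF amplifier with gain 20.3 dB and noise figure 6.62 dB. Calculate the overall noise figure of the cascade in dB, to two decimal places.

2.02 dB

Convert to linear (a loss of L dB is a gain of −L dB): F_i = 10^(NF_i/10), G_i = 10^(G_i,dB/10)
  Stage 1: F_1 = 10^(1.56/10) = 1.432, G_1 = 10^(20.8/10) = 120.2
  Stage 2: F_2 = 10^(7.29/10) = 5.358, G_2 = 10^(−6.17/10) = 0.2415
  Stage 3: F_3 = 10^(6.62/10) = 4.592, G_3 = 10^(20.3/10) = 107.2
Friis cascade:
  F = 1.432 + (5.358 − 1)/120.2 + (4.592 − 1)/29.04 = 1.592
NF = 10 log₁₀(1.592) = 2.02 dB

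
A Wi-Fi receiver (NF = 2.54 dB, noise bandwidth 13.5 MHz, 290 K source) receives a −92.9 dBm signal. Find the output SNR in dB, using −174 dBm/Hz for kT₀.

Noise floor: N = −174 + 10 log₁₀(B) + NF
10 log₁₀(1.35×10⁷) = 71.3 dB
N = −174 + 71.3 + 2.54 = −100.16 dBm
SNR = P_sig − N = −92.9 − (−100.16) = 7.26 dB → 7.3 dB

7.3 dB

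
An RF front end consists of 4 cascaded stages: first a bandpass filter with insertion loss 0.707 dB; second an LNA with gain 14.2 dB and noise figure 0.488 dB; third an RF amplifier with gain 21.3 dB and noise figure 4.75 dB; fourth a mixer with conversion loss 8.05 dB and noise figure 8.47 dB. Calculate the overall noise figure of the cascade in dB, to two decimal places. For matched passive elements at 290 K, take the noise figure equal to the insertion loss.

Convert to linear (a loss of L dB is a gain of −L dB): F_i = 10^(NF_i/10), G_i = 10^(G_i,dB/10)
  Stage 1: F_1 = 10^(0.707/10) = 1.177, G_1 = 10^(−0.707/10) = 0.8498
  Stage 2: F_2 = 10^(0.488/10) = 1.119, G_2 = 10^(14.2/10) = 26.30
  Stage 3: F_3 = 10^(4.75/10) = 2.985, G_3 = 10^(21.3/10) = 134.9
  Stage 4: F_4 = 10^(8.47/10) = 7.031, G_4 = 10^(−8.05/10) = 0.1567
Friis cascade:
  F = 1.177 + (1.119 − 1)/0.8498 + (2.985 − 1)/22.35 + (7.031 − 1)/3015 = 1.408
NF = 10 log₁₀(1.408) = 1.48 dB

1.48 dB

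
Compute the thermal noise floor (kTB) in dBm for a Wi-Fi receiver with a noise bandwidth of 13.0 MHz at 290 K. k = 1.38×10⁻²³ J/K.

−102.8 dBm

P_n = kTB = 1.38×10⁻²³ × 290 × 1.30×10⁷ = 5.20×10⁻¹⁴ W
In dBm: 10 log₁₀(5.20×10⁻¹⁴ / 10⁻³) = −102.8 dBm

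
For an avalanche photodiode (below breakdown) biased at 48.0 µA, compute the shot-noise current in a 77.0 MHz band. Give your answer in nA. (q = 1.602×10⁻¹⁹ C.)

I_n = √(2qI·B)
2qI·B = 2 × 1.602×10⁻¹⁹ × 4.80×10⁻⁵ × 7.70×10⁷ = 1.18×10⁻¹⁵ A²
I_n = √(1.18×10⁻¹⁵) = 3.44×10⁻⁸ A = 34.4 nA

34.4 nA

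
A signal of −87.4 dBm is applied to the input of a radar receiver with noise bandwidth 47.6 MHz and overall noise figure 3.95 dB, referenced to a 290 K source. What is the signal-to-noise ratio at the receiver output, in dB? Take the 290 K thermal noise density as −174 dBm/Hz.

5.9 dB

Noise floor: N = −174 + 10 log₁₀(B) + NF
10 log₁₀(4.76×10⁷) = 76.78 dB
N = −174 + 76.78 + 3.95 = −93.27 dBm
SNR = P_sig − N = −87.4 − (−93.27) = 5.87 dB → 5.9 dB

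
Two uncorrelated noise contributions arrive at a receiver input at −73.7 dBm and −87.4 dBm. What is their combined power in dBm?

Convert to linear, add, convert back:
P₁ = 4.27×10⁻¹¹ W, P₂ = 1.82×10⁻¹² W
P_tot = 4.45×10⁻¹¹ W → 10 log₁₀(P_tot / 10⁻³) = −73.5 dBm

−73.5 dBm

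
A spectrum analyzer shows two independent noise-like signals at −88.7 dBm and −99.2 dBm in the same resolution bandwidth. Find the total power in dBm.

Convert to linear, add, convert back:
P₁ = 1.35×10⁻¹² W, P₂ = 1.20×10⁻¹³ W
P_tot = 1.47×10⁻¹² W → 10 log₁₀(P_tot / 10⁻³) = −88.3 dBm

−88.3 dBm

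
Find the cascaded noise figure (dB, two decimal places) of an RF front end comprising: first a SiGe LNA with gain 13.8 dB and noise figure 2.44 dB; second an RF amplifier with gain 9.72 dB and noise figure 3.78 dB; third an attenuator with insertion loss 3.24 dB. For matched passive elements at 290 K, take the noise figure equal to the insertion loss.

Convert to linear (a loss of L dB is a gain of −L dB): F_i = 10^(NF_i/10), G_i = 10^(G_i,dB/10)
  Stage 1: F_1 = 10^(2.44/10) = 1.754, G_1 = 10^(13.8/10) = 23.99
  Stage 2: F_2 = 10^(3.78/10) = 2.388, G_2 = 10^(9.72/10) = 9.376
  Stage 3: F_3 = 10^(3.24/10) = 2.109, G_3 = 10^(−3.24/10) = 0.4742
Friis cascade:
  F = 1.754 + (2.388 − 1)/23.99 + (2.109 − 1)/224.9 = 1.817
NF = 10 log₁₀(1.817) = 2.59 dB

2.59 dB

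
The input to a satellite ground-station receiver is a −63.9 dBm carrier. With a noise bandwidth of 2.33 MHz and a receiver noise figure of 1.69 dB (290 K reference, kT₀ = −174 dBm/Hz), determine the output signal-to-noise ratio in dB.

Noise floor: N = −174 + 10 log₁₀(B) + NF
10 log₁₀(2.33×10⁶) = 63.67 dB
N = −174 + 63.67 + 1.69 = −108.64 dBm
SNR = P_sig − N = −63.9 − (−108.64) = 44.74 dB → 44.7 dB

44.7 dB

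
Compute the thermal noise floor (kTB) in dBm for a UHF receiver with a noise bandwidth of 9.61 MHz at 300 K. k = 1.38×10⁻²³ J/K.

P_n = kTB = 1.38×10⁻²³ × 300 × 9.61×10⁶ = 3.98×10⁻¹⁴ W
In dBm: 10 log₁₀(3.98×10⁻¹⁴ / 10⁻³) = −104.0 dBm

−104.0 dBm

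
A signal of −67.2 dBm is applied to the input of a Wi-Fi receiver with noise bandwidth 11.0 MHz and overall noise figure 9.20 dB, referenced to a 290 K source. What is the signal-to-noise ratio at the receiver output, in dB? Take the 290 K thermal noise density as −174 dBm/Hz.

Noise floor: N = −174 + 10 log₁₀(B) + NF
10 log₁₀(1.10×10⁷) = 70.41 dB
N = −174 + 70.41 + 9.20 = −94.39 dBm
SNR = P_sig − N = −67.2 − (−94.39) = 27.19 dB → 27.2 dB

27.2 dB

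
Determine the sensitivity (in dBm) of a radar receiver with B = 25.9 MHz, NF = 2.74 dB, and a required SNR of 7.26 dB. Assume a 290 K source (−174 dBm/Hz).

−89.9 dBm

Sensitivity = −174 + 10 log₁₀(B) + NF + SNR_min
= −174 + 74.13 + 2.74 + 7.26
= −89.87 dBm → −89.9 dBm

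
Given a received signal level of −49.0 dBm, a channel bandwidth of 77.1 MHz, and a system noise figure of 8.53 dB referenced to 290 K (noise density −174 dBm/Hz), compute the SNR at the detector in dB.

Noise floor: N = −174 + 10 log₁₀(B) + NF
10 log₁₀(7.71×10⁷) = 78.87 dB
N = −174 + 78.87 + 8.53 = −86.60 dBm
SNR = P_sig − N = −49.0 − (−86.60) = 37.60 dB → 37.6 dB

37.6 dB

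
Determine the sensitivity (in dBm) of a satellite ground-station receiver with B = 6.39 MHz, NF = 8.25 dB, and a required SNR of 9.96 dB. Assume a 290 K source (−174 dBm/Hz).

−87.7 dBm

Sensitivity = −174 + 10 log₁₀(B) + NF + SNR_min
= −174 + 68.06 + 8.25 + 9.96
= −87.73 dBm → −87.7 dBm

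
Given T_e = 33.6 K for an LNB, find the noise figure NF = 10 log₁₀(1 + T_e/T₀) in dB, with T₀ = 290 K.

F = 1 + T_e/T₀ = 1 + 33.6/290 = 1.11586
NF = 10 log₁₀(1.11586) = 0.476 dB

0.476 dB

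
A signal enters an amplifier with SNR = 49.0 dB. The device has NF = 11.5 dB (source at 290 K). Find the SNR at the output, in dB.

By definition F = SNR_in/SNR_out, so in dB: SNR_out = SNR_in − NF
SNR_out = 49.0 − 11.5 = 37.5 dB

37.5 dB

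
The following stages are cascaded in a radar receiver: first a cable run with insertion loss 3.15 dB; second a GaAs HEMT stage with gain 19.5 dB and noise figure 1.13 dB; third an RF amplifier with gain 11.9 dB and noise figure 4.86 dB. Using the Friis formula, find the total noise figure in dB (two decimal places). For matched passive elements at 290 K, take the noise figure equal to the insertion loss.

Convert to linear (a loss of L dB is a gain of −L dB): F_i = 10^(NF_i/10), G_i = 10^(G_i,dB/10)
  Stage 1: F_1 = 10^(3.15/10) = 2.065, G_1 = 10^(−3.15/10) = 0.4842
  Stage 2: F_2 = 10^(1.13/10) = 1.297, G_2 = 10^(19.5/10) = 89.13
  Stage 3: F_3 = 10^(4.86/10) = 3.062, G_3 = 10^(11.9/10) = 15.49
Friis cascade:
  F = 2.065 + (1.297 − 1)/0.4842 + (3.062 − 1)/43.15 = 2.727
NF = 10 log₁₀(2.727) = 4.36 dB

4.36 dB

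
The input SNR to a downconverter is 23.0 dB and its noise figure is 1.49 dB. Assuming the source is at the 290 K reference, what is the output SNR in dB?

21.51 dB

By definition F = SNR_in/SNR_out, so in dB: SNR_out = SNR_in − NF
SNR_out = 23.0 − 1.49 = 21.51 dB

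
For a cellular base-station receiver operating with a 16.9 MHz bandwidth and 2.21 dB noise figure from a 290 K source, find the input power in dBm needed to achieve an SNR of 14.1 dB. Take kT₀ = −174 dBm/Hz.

−85.4 dBm

Sensitivity = −174 + 10 log₁₀(B) + NF + SNR_min
= −174 + 72.28 + 2.21 + 14.1
= −85.41 dBm → −85.4 dBm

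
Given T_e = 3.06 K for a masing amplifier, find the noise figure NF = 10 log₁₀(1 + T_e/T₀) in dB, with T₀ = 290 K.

F = 1 + T_e/T₀ = 1 + 3.06/290 = 1.01055
NF = 10 log₁₀(1.01055) = 0.046 dB

0.046 dB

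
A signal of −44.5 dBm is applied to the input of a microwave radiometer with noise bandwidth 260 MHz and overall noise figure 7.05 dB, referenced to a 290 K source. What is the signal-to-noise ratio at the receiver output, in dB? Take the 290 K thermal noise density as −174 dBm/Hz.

38.3 dB

Noise floor: N = −174 + 10 log₁₀(B) + NF
10 log₁₀(2.60×10⁸) = 84.15 dB
N = −174 + 84.15 + 7.05 = −82.80 dBm
SNR = P_sig − N = −44.5 − (−82.80) = 38.30 dB → 38.3 dB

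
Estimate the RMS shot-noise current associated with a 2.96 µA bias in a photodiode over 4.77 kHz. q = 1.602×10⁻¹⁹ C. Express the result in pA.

I_n = √(2qI·B)
2qI·B = 2 × 1.602×10⁻¹⁹ × 2.96×10⁻⁶ × 4.77×10³ = 4.52×10⁻²¹ A²
I_n = √(4.52×10⁻²¹) = 6.73×10⁻¹¹ A = 67.3 pA

67.3 pA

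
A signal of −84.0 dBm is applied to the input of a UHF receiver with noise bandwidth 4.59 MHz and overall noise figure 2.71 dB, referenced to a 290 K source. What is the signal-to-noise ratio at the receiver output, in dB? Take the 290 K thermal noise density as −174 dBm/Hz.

Noise floor: N = −174 + 10 log₁₀(B) + NF
10 log₁₀(4.59×10⁶) = 66.62 dB
N = −174 + 66.62 + 2.71 = −104.67 dBm
SNR = P_sig − N = −84.0 − (−104.67) = 20.67 dB → 20.7 dB

20.7 dB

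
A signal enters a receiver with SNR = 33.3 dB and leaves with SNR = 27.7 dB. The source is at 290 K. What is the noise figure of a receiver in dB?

5.6 dB

NF (dB) = SNR_in(dB) − SNR_out(dB) when the source is at T₀
NF = 33.3 − 27.7 = 5.6 dB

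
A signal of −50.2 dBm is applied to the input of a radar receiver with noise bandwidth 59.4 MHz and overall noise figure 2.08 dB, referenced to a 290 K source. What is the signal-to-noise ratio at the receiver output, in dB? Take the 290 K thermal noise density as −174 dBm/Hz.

44.0 dB

Noise floor: N = −174 + 10 log₁₀(B) + NF
10 log₁₀(5.94×10⁷) = 77.74 dB
N = −174 + 77.74 + 2.08 = −94.18 dBm
SNR = P_sig − N = −50.2 − (−94.18) = 43.98 dB → 44.0 dB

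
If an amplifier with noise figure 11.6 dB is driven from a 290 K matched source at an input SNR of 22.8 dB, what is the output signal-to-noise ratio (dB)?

11.2 dB

By definition F = SNR_in/SNR_out, so in dB: SNR_out = SNR_in − NF
SNR_out = 22.8 − 11.6 = 11.2 dB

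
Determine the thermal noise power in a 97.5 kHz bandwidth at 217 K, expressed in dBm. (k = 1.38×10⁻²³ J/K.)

−125.3 dBm

P_n = kTB = 1.38×10⁻²³ × 217 × 9.75×10⁴ = 2.92×10⁻¹⁶ W
In dBm: 10 log₁₀(2.92×10⁻¹⁶ / 10⁻³) = −125.3 dBm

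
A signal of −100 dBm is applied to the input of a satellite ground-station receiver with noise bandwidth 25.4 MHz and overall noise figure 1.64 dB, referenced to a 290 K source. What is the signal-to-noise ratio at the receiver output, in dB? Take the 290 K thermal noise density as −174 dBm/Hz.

−1.7 dB

Noise floor: N = −174 + 10 log₁₀(B) + NF
10 log₁₀(2.54×10⁷) = 74.05 dB
N = −174 + 74.05 + 1.64 = −98.31 dBm
SNR = P_sig − N = −100 − (−98.31) = −1.69 dB → −1.7 dB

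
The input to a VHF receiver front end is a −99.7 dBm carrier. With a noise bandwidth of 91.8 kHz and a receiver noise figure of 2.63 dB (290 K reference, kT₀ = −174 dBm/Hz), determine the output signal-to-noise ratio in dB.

Noise floor: N = −174 + 10 log₁₀(B) + NF
10 log₁₀(9.18×10⁴) = 49.63 dB
N = −174 + 49.63 + 2.63 = −121.74 dBm
SNR = P_sig − N = −99.7 − (−121.74) = 22.04 dB → 22.0 dB

22.0 dB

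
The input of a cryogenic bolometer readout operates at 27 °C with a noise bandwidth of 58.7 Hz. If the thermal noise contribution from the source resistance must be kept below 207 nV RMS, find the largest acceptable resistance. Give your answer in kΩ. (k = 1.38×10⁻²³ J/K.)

T = 27 °C + 273.15 = 300.15 K
Johnson–Nyquist: V_n = √(4kTRB) ⇒ R = V_n² / (4kTB)
4kTB = 4 × 1.38×10⁻²³ × 300.15 × 5.87×10¹ = 9.73×10⁻¹⁹
R = (2.07×10⁻⁷)² / 9.73×10⁻¹⁹ = 4.41×10⁴ Ω = 44.1 kΩ

44.1 kΩ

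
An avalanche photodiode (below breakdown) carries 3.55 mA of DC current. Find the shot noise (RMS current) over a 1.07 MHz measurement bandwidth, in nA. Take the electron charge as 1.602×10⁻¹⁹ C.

I_n = √(2qI·B)
2qI·B = 2 × 1.602×10⁻¹⁹ × 3.55×10⁻³ × 1.07×10⁶ = 1.22×10⁻¹⁵ A²
I_n = √(1.22×10⁻¹⁵) = 3.49×10⁻⁸ A = 34.9 nA

34.9 nA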